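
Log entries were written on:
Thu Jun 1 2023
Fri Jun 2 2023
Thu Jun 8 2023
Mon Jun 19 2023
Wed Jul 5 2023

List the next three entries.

Intervals are 1, 6, 11, 16 days — an arithmetic progression with common difference 5.
Next gap: 21 days. Wed Jul 5 2023 + 21 days = Wed Jul 26 2023.
Next gap: 26 days. Wed Jul 26 2023 + 26 days = Mon Aug 21 2023.
Next gap: 31 days. Mon Aug 21 2023 + 31 days = Thu Sep 21 2023.

Wed Jul 26 2023, Mon Aug 21 2023, Thu Sep 21 2023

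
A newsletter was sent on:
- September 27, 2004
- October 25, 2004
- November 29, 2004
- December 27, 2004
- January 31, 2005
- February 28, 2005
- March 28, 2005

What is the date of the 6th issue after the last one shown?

These are Mondays with 28, 35, 28, 35, 28, 28-day gaps.
Each is the final Monday of its month — November 29, 2004 is past the 28th, so '4th Monday' doesn't fit.
Last Monday of April 2005: April 25, 2005.
May 2005 ends with Monday May 30, 2005.
Last Monday of June 2005: June 27, 2005.
Last Monday of July 2005: July 25, 2005.
August 2005 ends with Monday August 29, 2005.
September 2005 ends with Monday September 26, 2005.

September 26, 2005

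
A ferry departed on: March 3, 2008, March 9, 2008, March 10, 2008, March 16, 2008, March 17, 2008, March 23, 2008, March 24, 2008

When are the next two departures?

March 30, 2008; March 31, 2008

The gap pattern 6, 1, 6, 1, 6, 1 repeats every 2 events.
These are the Mondays and Sundays of each week.
Next Sunday: March 30, 2008.
The following Monday is March 31, 2008.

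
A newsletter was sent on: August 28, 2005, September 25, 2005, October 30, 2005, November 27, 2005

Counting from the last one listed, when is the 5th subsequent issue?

All Sundays; the gaps (28, 35, 28) vary with month length.
This is the last Sunday of each month.
December 2005 ends with Sunday December 25, 2005.
January 2006 ends with Sunday January 29, 2006.
February 2006 ends with Sunday February 26, 2006.
Last Sunday of March 2006: March 26, 2006.
Last Sunday of April 2006: April 30, 2006.

April 30, 2006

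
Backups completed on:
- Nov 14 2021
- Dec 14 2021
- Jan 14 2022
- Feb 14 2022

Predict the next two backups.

Mar 14 2022, Apr 14 2022

Gaps: 30, 31, 31 days — not constant. Every event is on the 14th of the month.
Pattern: the 14th of each month.
March 2022: Mar 14 2022.
Next: April 2022 → Apr 14 2022.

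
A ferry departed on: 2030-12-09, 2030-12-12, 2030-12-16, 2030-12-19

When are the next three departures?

Every event lands on a Monday or Thursday (gaps cycle 3, 4, 3).
So the schedule is: every Monday and Thursday.
The following Monday is 2030-12-23.
Next Thursday: 2030-12-26.
Next Monday: 2030-12-30.

2030-12-23, 2030-12-26, 2030-12-30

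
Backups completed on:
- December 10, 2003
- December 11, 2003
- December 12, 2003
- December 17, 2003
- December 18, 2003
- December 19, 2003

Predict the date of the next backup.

The gap pattern 1, 1, 5, 1, 1 repeats every 3 events.
These are the Wednesdays, Thursdays and Fridays of each week.
Next Wednesday: December 24, 2003.

December 24, 2003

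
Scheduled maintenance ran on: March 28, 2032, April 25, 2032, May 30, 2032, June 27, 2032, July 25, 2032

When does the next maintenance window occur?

August 29, 2032

Every date is a Sunday; gaps 28, 35, 28, 28 days.
Each is the last Sunday of its month (at least one falls on the 29th or later, ruling out '4th Sunday').
August 2032 ends with Sunday August 29, 2032.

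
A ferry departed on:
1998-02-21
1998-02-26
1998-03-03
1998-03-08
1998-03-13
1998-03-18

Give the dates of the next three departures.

1998-03-23, 1998-03-28, 1998-04-02

Every event comes 5 days after the last (5, 5, 5, 5, 5).
1998-03-18 + 5 days = 1998-03-23.
1998-03-23 + 5 days = 1998-03-28.
1998-03-28 + 5 days = 1998-04-02.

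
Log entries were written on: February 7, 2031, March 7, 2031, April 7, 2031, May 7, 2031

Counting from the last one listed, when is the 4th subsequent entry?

September 7, 2031

Gaps: 28, 31, 30 days — not constant. Every event is on the 7th of the month.
Pattern: the 7th of each month.
Next: June 2031 → June 7, 2031.
Next: July 2031 → July 7, 2031.
Next: August 2031 → August 7, 2031.
Next: September 2031 → September 7, 2031.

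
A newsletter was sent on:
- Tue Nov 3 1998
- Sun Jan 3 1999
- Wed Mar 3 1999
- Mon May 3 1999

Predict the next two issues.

Sat Jul 3 1999, Fri Sep 3 1999

The day-of-month is always 3 (61, 59, 61 days between events).
So this recurs on the 3rd of every 2 months.
July 1999: Sat Jul 3 1999.
Next: September 1999 → Fri Sep 3 1999.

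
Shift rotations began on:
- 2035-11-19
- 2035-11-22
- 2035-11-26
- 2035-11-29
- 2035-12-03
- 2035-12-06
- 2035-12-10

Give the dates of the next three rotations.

2035-12-13, 2035-12-17, 2035-12-20

Every event lands on a Monday or Thursday (gaps cycle 3, 4, 3, 4, 3, 4).
So the schedule is: every Monday and Thursday.
The following Thursday is 2035-12-13.
Next Monday: 2035-12-17.
Next Thursday: 2035-12-20.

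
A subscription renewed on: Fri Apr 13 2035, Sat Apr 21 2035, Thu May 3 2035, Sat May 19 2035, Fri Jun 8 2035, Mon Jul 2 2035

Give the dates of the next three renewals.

Mon Jul 30 2035, Fri Aug 31 2035, Sat Oct 6 2035

Gaps: 8, 12, 16, 20, 24 days — each gap is 4 larger than the previous one.
Next gap: 28 days. Mon Jul 2 2035 + 28 days = Mon Jul 30 2035.
Next gap: 32 days. Mon Jul 30 2035 + 32 days = Fri Aug 31 2035.
Next gap: 36 days. Fri Aug 31 2035 + 36 days = Sat Oct 6 2035.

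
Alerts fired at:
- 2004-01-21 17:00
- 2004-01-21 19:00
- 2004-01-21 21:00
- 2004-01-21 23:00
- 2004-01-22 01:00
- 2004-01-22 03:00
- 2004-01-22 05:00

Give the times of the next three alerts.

The interval is a steady 2 hours (2, 2, 2, 2, 2, 2).
2004-01-22 05:00 + 2 h = 2004-01-22 07:00.
2004-01-22 07:00 + 2 h = 2004-01-22 09:00.
2004-01-22 09:00 + 2 h = 2004-01-22 11:00.

2004-01-22 07:00, 2004-01-22 09:00, 2004-01-22 11:00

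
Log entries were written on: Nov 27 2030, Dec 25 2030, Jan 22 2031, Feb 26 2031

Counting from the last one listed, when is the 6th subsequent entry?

These are Wednesdays at 28- or 35-day spacing (28, 28, 35).
The pattern: 4th Wednesday of the month.
March 2031 — 4th Wednesday is Mar 26 2031.
4th Wednesday of April 2031: Apr 23 2031.
May 2031 — 4th Wednesday is May 28 2031.
June 2031 — 4th Wednesday is Jun 25 2031.
July 2031 — 4th Wednesday is Jul 23 2031.
August 2031 — 4th Wednesday is Aug 27 2031.

Aug 27 2031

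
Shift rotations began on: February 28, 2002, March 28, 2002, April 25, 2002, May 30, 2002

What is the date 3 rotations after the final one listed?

All Thursdays; the gaps (28, 28, 35) vary with month length.
This is the last Thursday of each month.
June 2002 ends with Thursday June 27, 2002.
Last Thursday of July 2002: July 25, 2002.
Last Thursday of August 2002: August 29, 2002.

August 29, 2002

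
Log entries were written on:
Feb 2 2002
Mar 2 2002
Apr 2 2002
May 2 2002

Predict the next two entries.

The day-of-month is always 2 (28, 31, 30 days between events).
So this recurs on the 2nd of each month.
Next: June 2002 → Jun 2 2002.
Next: July 2002 → Jul 2 2002.

Jun 2 2002, Jul 2 2002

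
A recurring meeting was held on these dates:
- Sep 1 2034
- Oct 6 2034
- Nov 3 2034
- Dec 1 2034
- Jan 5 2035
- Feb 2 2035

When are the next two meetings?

All dates are Fridays, 35, 28, 28, 35, 28 days apart.
Specifically, the 1st Friday of each month.
1st Friday of March 2035: Mar 2 2035.
1st Friday of April 2035: Apr 6 2035.

Mar 2 2035, Apr 6 2035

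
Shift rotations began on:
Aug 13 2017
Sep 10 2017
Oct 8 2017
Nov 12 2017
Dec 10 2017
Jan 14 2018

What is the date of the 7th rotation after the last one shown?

Aug 12 2018

All dates are Sundays, 28, 28, 35, 28, 35 days apart.
Specifically, the 2nd Sunday of each month.
February 2018 — 2nd Sunday is Feb 11 2018.
2nd Sunday of March 2018: Mar 11 2018.
April 2018 — 2nd Sunday is Apr 8 2018.
2nd Sunday of May 2018: May 13 2018.
June 2018 — 2nd Sunday is Jun 10 2018.
2nd Sunday of July 2018: Jul 8 2018.
2nd Sunday of August 2018: Aug 12 2018.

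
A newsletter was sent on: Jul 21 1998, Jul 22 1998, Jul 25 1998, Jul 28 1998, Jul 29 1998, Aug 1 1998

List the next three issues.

Aug 4 1998, Aug 5 1998, Aug 8 1998

Gaps: 1, 3, 3, 1, 3 days — not constant, but cyclic with period 3.
The events fall on every Tuesday, Wednesday and Saturday.
Next Tuesday: Aug 4 1998.
Next Wednesday: Aug 5 1998.
Next Saturday: Aug 8 1998.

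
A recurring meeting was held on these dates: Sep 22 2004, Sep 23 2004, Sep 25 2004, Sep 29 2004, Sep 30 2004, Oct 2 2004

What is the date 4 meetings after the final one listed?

Every event lands on a Wednesday or Thursday or Saturday (gaps cycle 1, 2, 4, 1, 2).
So the schedule is: every Wednesday, Thursday and Saturday.
Next Wednesday: Oct 6 2004.
Next Thursday: Oct 7 2004.
Next Saturday: Oct 9 2004.
The following Wednesday is Oct 13 2004.

Oct 13 2004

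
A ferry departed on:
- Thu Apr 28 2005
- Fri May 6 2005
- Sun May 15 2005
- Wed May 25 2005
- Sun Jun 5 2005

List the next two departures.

Gaps: 8, 9, 10, 11 days — each gap is 1 larger than the previous one.
Next gap: 12 days. Sun Jun 5 2005 + 12 days = Fri Jun 17 2005.
Next gap: 13 days. Fri Jun 17 2005 + 13 days = Thu Jun 30 2005.

Fri Jun 17 2005, Thu Jun 30 2005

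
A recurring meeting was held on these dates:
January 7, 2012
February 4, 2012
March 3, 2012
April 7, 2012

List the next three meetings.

May 5, 2012; June 2, 2012; July 7, 2012

These are Saturdays at 28- or 35-day spacing (28, 28, 35).
The pattern: 1st Saturday of the month.
1st Saturday of May 2012: May 5, 2012.
1st Saturday of June 2012: June 2, 2012.
1st Saturday of July 2012: July 7, 2012.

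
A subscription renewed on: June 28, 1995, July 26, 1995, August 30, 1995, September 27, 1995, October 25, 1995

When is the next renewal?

November 29, 1995

Every date is a Wednesday; gaps 28, 35, 28, 28 days.
Each is the last Wednesday of its month (at least one falls on the 29th or later, ruling out '4th Wednesday').
Last Wednesday of November 1995: November 29, 1995.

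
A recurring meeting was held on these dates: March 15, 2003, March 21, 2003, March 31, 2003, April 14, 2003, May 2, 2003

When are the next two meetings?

Intervals are 6, 10, 14, 18 days — an arithmetic progression with common difference 4.
Next gap: 22 days. May 2, 2003 + 22 days = May 24, 2003.
Next gap: 26 days. May 24, 2003 + 26 days = June 19, 2003.

May 24, 2003; June 19, 2003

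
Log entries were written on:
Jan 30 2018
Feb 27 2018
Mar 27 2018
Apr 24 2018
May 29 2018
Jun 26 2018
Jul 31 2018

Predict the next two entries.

Aug 28 2018, Sep 25 2018

Every date is a Tuesday; gaps 28, 28, 28, 35, 28, 35 days.
Each is the last Tuesday of its month (at least one falls on the 29th or later, ruling out '4th Tuesday').
Last Tuesday of August 2018: Aug 28 2018.
September 2018 ends with Tuesday Sep 25 2018.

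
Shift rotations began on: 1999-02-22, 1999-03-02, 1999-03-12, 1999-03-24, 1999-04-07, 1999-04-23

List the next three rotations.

Intervals are 8, 10, 12, 14, 16 days — an arithmetic progression with common difference 2.
Next gap: 18 days. 1999-04-23 + 18 days = 1999-05-11.
Next gap: 20 days. 1999-05-11 + 20 days = 1999-05-31.
Next gap: 22 days. 1999-05-31 + 22 days = 1999-06-22.

1999-05-11, 1999-05-31, 1999-06-22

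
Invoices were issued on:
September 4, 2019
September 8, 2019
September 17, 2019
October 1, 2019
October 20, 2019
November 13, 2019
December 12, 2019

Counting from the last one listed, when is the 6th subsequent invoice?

Intervals are 4, 9, 14, 19, 24, 29 days — an arithmetic progression with common difference 5.
Next gap: 34 days. December 12, 2019 + 34 days = January 15, 2020.
Next gap: 39 days. January 15, 2020 + 39 days = February 23, 2020.
Next gap: 44 days. February 23, 2020 + 44 days = April 7, 2020.
Next gap: 49 days. April 7, 2020 + 49 days = May 26, 2020.
Next gap: 54 days. May 26, 2020 + 54 days = July 19, 2020.
Next gap: 59 days. July 19, 2020 + 59 days = September 16, 2020.

September 16, 2020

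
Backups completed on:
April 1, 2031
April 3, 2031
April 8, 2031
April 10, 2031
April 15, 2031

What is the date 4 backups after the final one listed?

Gaps: 2, 5, 2, 5 days — not constant, but cyclic with period 2.
The events fall on every Tuesday and Thursday.
Next Thursday: April 17, 2031.
The following Tuesday is April 22, 2031.
The following Thursday is April 24, 2031.
The following Tuesday is April 29, 2031.

April 29, 2031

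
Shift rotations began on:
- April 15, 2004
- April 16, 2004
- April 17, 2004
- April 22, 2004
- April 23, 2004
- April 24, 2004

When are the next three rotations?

April 29, 2004; April 30, 2004; May 1, 2004

Gaps: 1, 1, 5, 1, 1 days — not constant, but cyclic with period 3.
The events fall on every Thursday, Friday and Saturday.
The following Thursday is April 29, 2004.
Next Friday: April 30, 2004.
Next Saturday: May 1, 2004.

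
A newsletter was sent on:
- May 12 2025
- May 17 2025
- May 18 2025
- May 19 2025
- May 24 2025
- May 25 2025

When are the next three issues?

Every event lands on a Monday or Saturday or Sunday (gaps cycle 5, 1, 1, 5, 1).
So the schedule is: every Monday, Saturday and Sunday.
The following Monday is May 26 2025.
Next Saturday: May 31 2025.
Next Sunday: Jun 1 2025.

May 26 2025, May 31 2025, Jun 1 2025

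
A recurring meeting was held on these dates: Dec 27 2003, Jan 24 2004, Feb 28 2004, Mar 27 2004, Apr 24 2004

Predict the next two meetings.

May 22 2004, Jun 26 2004

All dates are Saturdays, 28, 35, 28, 28 days apart.
Specifically, the 4th Saturday of each month.
4th Saturday of May 2004: May 22 2004.
June 2004 — 4th Saturday is Jun 26 2004.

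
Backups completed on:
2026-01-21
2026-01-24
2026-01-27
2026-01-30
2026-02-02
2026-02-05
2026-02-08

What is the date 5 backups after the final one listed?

Gaps between consecutive events: 3, 3, 3, 3, 3, 3 days — a constant 3-day interval.
2026-02-08 + 3 days = 2026-02-11.
2026-02-11 + 3 days = 2026-02-14.
2026-02-14 + 3 days = 2026-02-17.
2026-02-17 + 3 days = 2026-02-20.
2026-02-20 + 3 days = 2026-02-23.

2026-02-23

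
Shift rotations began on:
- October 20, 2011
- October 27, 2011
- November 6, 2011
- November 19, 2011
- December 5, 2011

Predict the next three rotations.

Intervals are 7, 10, 13, 16 days — an arithmetic progression with common difference 3.
Next gap: 19 days. December 5, 2011 + 19 days = December 24, 2011.
Next gap: 22 days. December 24, 2011 + 22 days = January 15, 2012.
Next gap: 25 days. January 15, 2012 + 25 days = February 9, 2012.

December 24, 2011; January 15, 2012; February 9, 2012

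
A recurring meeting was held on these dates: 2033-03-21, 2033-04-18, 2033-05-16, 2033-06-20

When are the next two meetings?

All dates are Mondays, 28, 28, 35 days apart.
Specifically, the 3rd Monday of each month.
3rd Monday of July 2033: 2033-07-18.
August 2033 — 3rd Monday is 2033-08-15.

2033-07-18, 2033-08-15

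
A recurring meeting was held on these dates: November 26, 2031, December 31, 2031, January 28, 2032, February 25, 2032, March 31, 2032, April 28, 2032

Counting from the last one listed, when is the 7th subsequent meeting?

Every date is a Wednesday; gaps 35, 28, 28, 35, 28 days.
Each is the last Wednesday of its month (at least one falls on the 29th or later, ruling out '4th Wednesday').
Last Wednesday of May 2032: May 26, 2032.
June 2032 ends with Wednesday June 30, 2032.
Last Wednesday of July 2032: July 28, 2032.
Last Wednesday of August 2032: August 25, 2032.
September 2032 ends with Wednesday September 29, 2032.
October 2032 ends with Wednesday October 27, 2032.
Last Wednesday of November 2032: November 24, 2032.

November 24, 2032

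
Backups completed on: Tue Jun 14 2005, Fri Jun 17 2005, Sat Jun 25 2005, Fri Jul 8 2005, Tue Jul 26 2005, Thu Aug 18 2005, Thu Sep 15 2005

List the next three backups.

Tue Oct 18 2005, Fri Nov 25 2005, Sat Jan 7 2006

The spacing grows by 5 each time: 3, 8, 13, 18, 23, 28 days.
Next gap: 33 days. Thu Sep 15 2005 + 33 days = Tue Oct 18 2005.
Next gap: 38 days. Tue Oct 18 2005 + 38 days = Fri Nov 25 2005.
Next gap: 43 days. Fri Nov 25 2005 + 43 days = Sat Jan 7 2006.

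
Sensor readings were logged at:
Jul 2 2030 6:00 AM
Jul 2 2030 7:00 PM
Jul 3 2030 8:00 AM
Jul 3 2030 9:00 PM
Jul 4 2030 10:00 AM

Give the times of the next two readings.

Jul 4 2030 11:00 PM, Jul 5 2030 12:00 PM

Spacing: 13, 13, 13, 13 h — constant 13 h.
Jul 4 2030 10:00 AM + 13 h = Jul 4 2030 11:00 PM.
Jul 4 2030 11:00 PM + 13 h = Jul 5 2030 12:00 PM.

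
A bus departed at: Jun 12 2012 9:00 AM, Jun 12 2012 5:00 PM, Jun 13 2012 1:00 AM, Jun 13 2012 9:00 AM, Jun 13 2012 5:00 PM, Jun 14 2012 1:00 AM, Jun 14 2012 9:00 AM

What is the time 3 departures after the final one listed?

Jun 15 2012 9:00 AM

Spacing: 8, 8, 8, 8, 8, 8 h — constant 8 h.
Jun 14 2012 9:00 AM + 8 h = Jun 14 2012 5:00 PM.
Jun 14 2012 5:00 PM + 8 h = Jun 15 2012 1:00 AM.
Jun 15 2012 1:00 AM + 8 h = Jun 15 2012 9:00 AM.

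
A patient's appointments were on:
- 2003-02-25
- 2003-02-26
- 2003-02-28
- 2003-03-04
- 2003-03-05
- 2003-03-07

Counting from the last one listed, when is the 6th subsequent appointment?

Every event lands on a Tuesday or Wednesday or Friday (gaps cycle 1, 2, 4, 1, 2).
So the schedule is: every Tuesday, Wednesday and Friday.
The following Tuesday is 2003-03-11.
The following Wednesday is 2003-03-12.
The following Friday is 2003-03-14.
Next Tuesday: 2003-03-18.
Next Wednesday: 2003-03-19.
The following Friday is 2003-03-21.

2003-03-21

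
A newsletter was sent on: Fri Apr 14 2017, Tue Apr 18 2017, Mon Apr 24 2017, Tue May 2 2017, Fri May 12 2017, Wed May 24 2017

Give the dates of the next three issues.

Intervals are 4, 6, 8, 10, 12 days — an arithmetic progression with common difference 2.
Next gap: 14 days. Wed May 24 2017 + 14 days = Wed Jun 7 2017.
Next gap: 16 days. Wed Jun 7 2017 + 16 days = Fri Jun 23 2017.
Next gap: 18 days. Fri Jun 23 2017 + 18 days = Tue Jul 11 2017.

Wed Jun 7 2017, Fri Jun 23 2017, Tue Jul 11 2017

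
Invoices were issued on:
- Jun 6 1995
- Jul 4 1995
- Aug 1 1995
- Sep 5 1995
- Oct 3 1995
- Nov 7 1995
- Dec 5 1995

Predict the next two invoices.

All dates are Tuesdays, 28, 28, 35, 28, 35, 28 days apart.
Specifically, the 1st Tuesday of each month.
January 1996 — 1st Tuesday is Jan 2 1996.
1st Tuesday of February 1996: Feb 6 1996.

Jan 2 1996, Feb 6 1996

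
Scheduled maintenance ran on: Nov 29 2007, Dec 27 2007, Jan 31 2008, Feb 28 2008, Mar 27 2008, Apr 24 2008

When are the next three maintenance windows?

May 29 2008, Jun 26 2008, Jul 31 2008

Every date is a Thursday; gaps 28, 35, 28, 28, 28 days.
Each is the last Thursday of its month (at least one falls on the 29th or later, ruling out '4th Thursday').
May 2008 ends with Thursday May 29 2008.
Last Thursday of June 2008: Jun 26 2008.
July 2008 ends with Thursday Jul 31 2008.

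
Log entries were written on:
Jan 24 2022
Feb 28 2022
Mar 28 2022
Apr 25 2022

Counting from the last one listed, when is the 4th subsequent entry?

Aug 22 2022

These are Mondays at 28- or 35-day spacing (35, 28, 28).
The pattern: 4th Monday of the month.
May 2022 — 4th Monday is May 23 2022.
4th Monday of June 2022: Jun 27 2022.
July 2022 — 4th Monday is Jul 25 2022.
August 2022 — 4th Monday is Aug 22 2022.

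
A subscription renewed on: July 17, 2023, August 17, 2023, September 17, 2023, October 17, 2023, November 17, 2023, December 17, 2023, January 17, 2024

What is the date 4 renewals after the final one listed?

May 17, 2024

The day-of-month is always 17 (31, 31, 30, 31, 30, 31 days between events).
So this recurs on the 17th of each month.
February 2024: February 17, 2024.
Next: March 2024 → March 17, 2024.
April 2024: April 17, 2024.
Next: May 2024 → May 17, 2024.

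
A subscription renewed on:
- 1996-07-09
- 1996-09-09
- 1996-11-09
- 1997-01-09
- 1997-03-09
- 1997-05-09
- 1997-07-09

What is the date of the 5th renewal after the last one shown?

1998-05-09

The day-of-month is always 9 (62, 61, 61, 59, 61, 61 days between events).
So this recurs on the 9th of every 2 months.
Next: September 1997 → 1997-09-09.
November 1997: 1997-11-09.
January 1998: 1998-01-09.
March 1998: 1998-03-09.
May 1998: 1998-05-09.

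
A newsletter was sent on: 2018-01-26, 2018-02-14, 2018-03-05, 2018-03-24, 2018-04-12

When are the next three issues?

The spacing is 19, 19, 19, 19 days — always 19 days.
2018-04-12 + 19 days = 2018-05-01.
2018-05-01 + 19 days = 2018-05-20.
2018-05-20 + 19 days = 2018-06-08.

2018-05-01, 2018-05-20, 2018-06-08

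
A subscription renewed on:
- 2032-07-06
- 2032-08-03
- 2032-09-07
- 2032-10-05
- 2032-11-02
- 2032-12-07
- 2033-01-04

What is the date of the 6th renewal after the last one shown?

2033-07-05

Gaps: 28, 35, 28, 28, 35, 28 days — a mix of 28 and 35. Every date is a Tuesday.
Each is the 1st Tuesday of its month.
February 2033 — 1st Tuesday is 2033-02-01.
1st Tuesday of March 2033: 2033-03-01.
1st Tuesday of April 2033: 2033-04-05.
May 2033 — 1st Tuesday is 2033-05-03.
June 2033 — 1st Tuesday is 2033-06-07.
July 2033 — 1st Tuesday is 2033-07-05.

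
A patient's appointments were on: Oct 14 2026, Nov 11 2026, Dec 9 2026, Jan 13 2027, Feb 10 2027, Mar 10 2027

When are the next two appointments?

Gaps: 28, 28, 35, 28, 28 days — a mix of 28 and 35. Every date is a Wednesday.
Each is the 2nd Wednesday of its month.
2nd Wednesday of April 2027: Apr 14 2027.
2nd Wednesday of May 2027: May 12 2027.

Apr 14 2027, May 12 2027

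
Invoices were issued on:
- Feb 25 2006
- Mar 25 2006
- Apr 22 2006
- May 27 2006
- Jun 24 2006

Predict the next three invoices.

All dates are Saturdays, 28, 28, 35, 28 days apart.
Specifically, the 4th Saturday of each month.
4th Saturday of July 2006: Jul 22 2006.
4th Saturday of August 2006: Aug 26 2006.
September 2006 — 4th Saturday is Sep 23 2006.

Jul 22 2006, Aug 26 2006, Sep 23 2006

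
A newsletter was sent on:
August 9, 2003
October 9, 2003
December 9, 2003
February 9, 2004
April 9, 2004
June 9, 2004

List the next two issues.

The day-of-month is always 9 (61, 61, 62, 60, 61 days between events).
So this recurs on the 9th of every 2 months.
August 2004: August 9, 2004.
October 2004: October 9, 2004.

August 9, 2004; October 9, 2004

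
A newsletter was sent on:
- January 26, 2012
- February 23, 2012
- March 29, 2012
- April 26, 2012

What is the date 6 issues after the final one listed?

These are Thursdays with 28, 35, 28-day gaps.
Each is the final Thursday of its month — March 29, 2012 is past the 28th, so '4th Thursday' doesn't fit.
May 2012 ends with Thursday May 31, 2012.
Last Thursday of June 2012: June 28, 2012.
July 2012 ends with Thursday July 26, 2012.
August 2012 ends with Thursday August 30, 2012.
Last Thursday of September 2012: September 27, 2012.
Last Thursday of October 2012: October 25, 2012.

October 25, 2012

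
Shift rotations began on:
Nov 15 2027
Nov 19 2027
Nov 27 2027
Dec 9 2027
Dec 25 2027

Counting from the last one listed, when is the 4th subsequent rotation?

Apr 7 2028

Gaps: 4, 8, 12, 16 days — each gap is 4 larger than the previous one.
Next gap: 20 days. Dec 25 2027 + 20 days = Jan 14 2028.
Next gap: 24 days. Jan 14 2028 + 24 days = Feb 7 2028.
Next gap: 28 days. Feb 7 2028 + 28 days = Mar 6 2028.
Next gap: 32 days. Mar 6 2028 + 32 days = Apr 7 2028.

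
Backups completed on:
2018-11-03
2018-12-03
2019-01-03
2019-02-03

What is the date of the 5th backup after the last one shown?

2019-07-03

The day-of-month is always 3 (30, 31, 31 days between events).
So this recurs on the 3rd of each month.
March 2019: 2019-03-03.
April 2019: 2019-04-03.
May 2019: 2019-05-03.
Next: June 2019 → 2019-06-03.
July 2019: 2019-07-03.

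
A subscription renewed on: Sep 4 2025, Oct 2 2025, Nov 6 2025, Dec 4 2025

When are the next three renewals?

Gaps: 28, 35, 28 days — a mix of 28 and 35. Every date is a Thursday.
Each is the 1st Thursday of its month.
January 2026 — 1st Thursday is Jan 1 2026.
1st Thursday of February 2026: Feb 5 2026.
1st Thursday of March 2026: Mar 5 2026.

Jan 1 2026, Feb 5 2026, Mar 5 2026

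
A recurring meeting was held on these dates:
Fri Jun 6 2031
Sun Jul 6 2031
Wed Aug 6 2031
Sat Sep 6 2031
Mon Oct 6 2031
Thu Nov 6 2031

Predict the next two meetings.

Sat Dec 6 2031, Tue Jan 6 2032

Each date is the 6th; the gaps (30, 31, 31, 30, 31) track the month lengths.
The rule is the 6th of each month.
December 2031: Sat Dec 6 2031.
Next: January 2032 → Tue Jan 6 2032.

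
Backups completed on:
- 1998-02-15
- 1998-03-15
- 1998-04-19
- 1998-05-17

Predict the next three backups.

1998-06-21, 1998-07-19, 1998-08-16

Gaps: 28, 35, 28 days — a mix of 28 and 35. Every date is a Sunday.
Each is the 3rd Sunday of its month.
3rd Sunday of June 1998: 1998-06-21.
3rd Sunday of July 1998: 1998-07-19.
August 1998 — 3rd Sunday is 1998-08-16.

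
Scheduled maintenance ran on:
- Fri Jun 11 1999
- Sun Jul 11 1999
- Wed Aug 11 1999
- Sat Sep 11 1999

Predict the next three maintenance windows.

Mon Oct 11 1999, Thu Nov 11 1999, Sat Dec 11 1999

Gaps: 30, 31, 31 days — not constant. Every event is on the 11th of the month.
Pattern: the 11th of each month.
Next: October 1999 → Mon Oct 11 1999.
November 1999: Thu Nov 11 1999.
Next: December 1999 → Sat Dec 11 1999.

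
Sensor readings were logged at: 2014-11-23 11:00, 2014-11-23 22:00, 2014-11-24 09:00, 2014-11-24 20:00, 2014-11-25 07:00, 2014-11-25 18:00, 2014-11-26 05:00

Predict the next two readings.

Gaps: 11, 11, 11, 11, 11, 11 hours — each event is 11 hours after the previous one.
2014-11-26 05:00 + 11 h = 2014-11-26 16:00.
2014-11-26 16:00 + 11 h = 2014-11-27 03:00.

2014-11-26 16:00, 2014-11-27 03:00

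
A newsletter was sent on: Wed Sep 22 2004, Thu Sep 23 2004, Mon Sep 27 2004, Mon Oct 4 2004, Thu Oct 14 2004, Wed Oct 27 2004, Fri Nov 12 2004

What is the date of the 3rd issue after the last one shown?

Mon Jan 17 2005

The spacing grows by 3 each time: 1, 4, 7, 10, 13, 16 days.
Next gap: 19 days. Fri Nov 12 2004 + 19 days = Wed Dec 1 2004.
Next gap: 22 days. Wed Dec 1 2004 + 22 days = Thu Dec 23 2004.
Next gap: 25 days. Thu Dec 23 2004 + 25 days = Mon Jan 17 2005.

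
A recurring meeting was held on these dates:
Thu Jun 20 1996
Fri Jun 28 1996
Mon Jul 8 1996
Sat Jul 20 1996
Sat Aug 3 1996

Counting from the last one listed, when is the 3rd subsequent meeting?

Intervals are 8, 10, 12, 14 days — an arithmetic progression with common difference 2.
Next gap: 16 days. Sat Aug 3 1996 + 16 days = Mon Aug 19 1996.
Next gap: 18 days. Mon Aug 19 1996 + 18 days = Fri Sep 6 1996.
Next gap: 20 days. Fri Sep 6 1996 + 20 days = Thu Sep 26 1996.

Thu Sep 26 1996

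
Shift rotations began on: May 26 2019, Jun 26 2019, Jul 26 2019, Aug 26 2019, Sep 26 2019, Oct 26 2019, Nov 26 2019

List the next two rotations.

Gaps: 31, 30, 31, 31, 30, 31 days — not constant. Every event is on the 26th of the month.
Pattern: the 26th of each month.
December 2019: Dec 26 2019.
Next: January 2020 → Jan 26 2020.

Dec 26 2019, Jan 26 2020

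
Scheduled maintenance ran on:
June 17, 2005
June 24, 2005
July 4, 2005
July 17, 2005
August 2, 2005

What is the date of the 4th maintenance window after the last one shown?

November 4, 2005

Gaps: 7, 10, 13, 16 days — each gap is 3 larger than the previous one.
Next gap: 19 days. August 2, 2005 + 19 days = August 21, 2005.
Next gap: 22 days. August 21, 2005 + 22 days = September 12, 2005.
Next gap: 25 days. September 12, 2005 + 25 days = October 7, 2005.
Next gap: 28 days. October 7, 2005 + 28 days = November 4, 2005.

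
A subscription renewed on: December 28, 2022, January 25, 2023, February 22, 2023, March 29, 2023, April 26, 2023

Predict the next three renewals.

Every date is a Wednesday; gaps 28, 28, 35, 28 days.
Each is the last Wednesday of its month (at least one falls on the 29th or later, ruling out '4th Wednesday').
Last Wednesday of May 2023: May 31, 2023.
Last Wednesday of June 2023: June 28, 2023.
Last Wednesday of July 2023: July 26, 2023.

May 31, 2023; June 28, 2023; July 26, 2023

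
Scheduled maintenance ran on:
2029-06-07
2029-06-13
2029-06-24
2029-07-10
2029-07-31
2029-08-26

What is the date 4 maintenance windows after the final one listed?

2030-01-27

Intervals are 6, 11, 16, 21, 26 days — an arithmetic progression with common difference 5.
Next gap: 31 days. 2029-08-26 + 31 days = 2029-09-26.
Next gap: 36 days. 2029-09-26 + 36 days = 2029-11-01.
Next gap: 41 days. 2029-11-01 + 41 days = 2029-12-12.
Next gap: 46 days. 2029-12-12 + 46 days = 2030-01-27.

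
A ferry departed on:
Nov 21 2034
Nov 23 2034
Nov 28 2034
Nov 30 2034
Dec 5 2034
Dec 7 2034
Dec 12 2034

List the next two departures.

The gap pattern 2, 5, 2, 5, 2, 5 repeats every 2 events.
These are the Tuesdays and Thursdays of each week.
The following Thursday is Dec 14 2034.
Next Tuesday: Dec 19 2034.

Dec 14 2034, Dec 19 2034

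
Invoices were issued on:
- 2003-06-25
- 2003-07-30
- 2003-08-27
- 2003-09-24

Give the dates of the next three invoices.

2003-10-29, 2003-11-26, 2003-12-31

Every date is a Wednesday; gaps 35, 28, 28 days.
Each is the last Wednesday of its month (at least one falls on the 29th or later, ruling out '4th Wednesday').
Last Wednesday of October 2003: 2003-10-29.
Last Wednesday of November 2003: 2003-11-26.
Last Wednesday of December 2003: 2003-12-31.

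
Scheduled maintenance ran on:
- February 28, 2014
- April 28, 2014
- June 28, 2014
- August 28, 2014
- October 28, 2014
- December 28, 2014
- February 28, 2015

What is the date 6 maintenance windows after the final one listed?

Each date is the 28th; the gaps (59, 61, 61, 61, 61, 62) track the month lengths.
The rule is the 28th of every 2 months.
April 2015: April 28, 2015.
June 2015: June 28, 2015.
Next: August 2015 → August 28, 2015.
October 2015: October 28, 2015.
December 2015: December 28, 2015.
February 2016: February 28, 2016.

February 28, 2016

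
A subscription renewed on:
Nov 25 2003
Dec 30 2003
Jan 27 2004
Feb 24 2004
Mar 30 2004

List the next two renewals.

These are Tuesdays with 35, 28, 28, 35-day gaps.
Each is the final Tuesday of its month — Dec 30 2003 is past the 28th, so '4th Tuesday' doesn't fit.
April 2004 ends with Tuesday Apr 27 2004.
Last Tuesday of May 2004: May 25 2004.

Apr 27 2004, May 25 2004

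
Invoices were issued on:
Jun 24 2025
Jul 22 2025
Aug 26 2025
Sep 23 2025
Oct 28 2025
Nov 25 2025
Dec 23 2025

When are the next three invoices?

All dates are Tuesdays, 28, 35, 28, 35, 28, 28 days apart.
Specifically, the 4th Tuesday of each month.
4th Tuesday of January 2026: Jan 27 2026.
4th Tuesday of February 2026: Feb 24 2026.
4th Tuesday of March 2026: Mar 24 2026.

Jan 27 2026, Feb 24 2026, Mar 24 2026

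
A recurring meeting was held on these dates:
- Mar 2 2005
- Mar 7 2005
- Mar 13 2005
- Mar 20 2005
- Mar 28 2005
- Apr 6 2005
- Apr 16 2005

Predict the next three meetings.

Intervals are 5, 6, 7, 8, 9, 10 days — an arithmetic progression with common difference 1.
Next gap: 11 days. Apr 16 2005 + 11 days = Apr 27 2005.
Next gap: 12 days. Apr 27 2005 + 12 days = May 9 2005.
Next gap: 13 days. May 9 2005 + 13 days = May 22 2005.

Apr 27 2005, May 9 2005, May 22 2005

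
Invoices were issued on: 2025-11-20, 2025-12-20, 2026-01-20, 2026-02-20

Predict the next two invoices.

2026-03-20, 2026-04-20

Gaps: 30, 31, 31 days — not constant. Every event is on the 20th of the month.
Pattern: the 20th of each month.
Next: March 2026 → 2026-03-20.
April 2026: 2026-04-20.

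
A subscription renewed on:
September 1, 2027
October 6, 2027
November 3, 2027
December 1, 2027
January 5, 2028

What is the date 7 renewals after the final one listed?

All dates are Wednesdays, 35, 28, 28, 35 days apart.
Specifically, the 1st Wednesday of each month.
1st Wednesday of February 2028: February 2, 2028.
March 2028 — 1st Wednesday is March 1, 2028.
April 2028 — 1st Wednesday is April 5, 2028.
May 2028 — 1st Wednesday is May 3, 2028.
1st Wednesday of June 2028: June 7, 2028.
July 2028 — 1st Wednesday is July 5, 2028.
1st Wednesday of August 2028: August 2, 2028.

August 2, 2028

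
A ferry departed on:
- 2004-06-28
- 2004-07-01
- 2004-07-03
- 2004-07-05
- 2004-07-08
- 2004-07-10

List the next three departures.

The gap pattern 3, 2, 2, 3, 2 repeats every 3 events.
These are the Mondays, Thursdays and Saturdays of each week.
The following Monday is 2004-07-12.
Next Thursday: 2004-07-15.
The following Saturday is 2004-07-17.

2004-07-12, 2004-07-15, 2004-07-17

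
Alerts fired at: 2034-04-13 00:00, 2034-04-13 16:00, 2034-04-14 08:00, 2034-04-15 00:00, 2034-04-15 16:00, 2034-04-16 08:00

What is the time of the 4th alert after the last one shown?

The interval is a steady 16 hours (16, 16, 16, 16, 16).
2034-04-16 08:00 + 16 h = 2034-04-17 00:00.
2034-04-17 00:00 + 16 h = 2034-04-17 16:00.
2034-04-17 16:00 + 16 h = 2034-04-18 08:00.
2034-04-18 08:00 + 16 h = 2034-04-19 00:00.

2034-04-19 00:00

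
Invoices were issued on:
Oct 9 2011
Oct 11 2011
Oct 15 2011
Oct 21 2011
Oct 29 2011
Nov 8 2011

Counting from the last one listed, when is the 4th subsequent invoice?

Jan 7 2012

Gaps: 2, 4, 6, 8, 10 days — each gap is 2 larger than the previous one.
Next gap: 12 days. Nov 8 2011 + 12 days = Nov 20 2011.
Next gap: 14 days. Nov 20 2011 + 14 days = Dec 4 2011.
Next gap: 16 days. Dec 4 2011 + 16 days = Dec 20 2011.
Next gap: 18 days. Dec 20 2011 + 18 days = Jan 7 2012.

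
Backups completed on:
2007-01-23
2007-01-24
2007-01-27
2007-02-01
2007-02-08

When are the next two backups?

Gaps: 1, 3, 5, 7 days — each gap is 2 larger than the previous one.
Next gap: 9 days. 2007-02-08 + 9 days = 2007-02-17.
Next gap: 11 days. 2007-02-17 + 11 days = 2007-02-28.

2007-02-17, 2007-02-28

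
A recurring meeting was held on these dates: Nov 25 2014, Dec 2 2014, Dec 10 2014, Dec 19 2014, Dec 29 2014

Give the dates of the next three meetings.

Gaps: 7, 8, 9, 10 days — each gap is 1 larger than the previous one.
Next gap: 11 days. Dec 29 2014 + 11 days = Jan 9 2015.
Next gap: 12 days. Jan 9 2015 + 12 days = Jan 21 2015.
Next gap: 13 days. Jan 21 2015 + 13 days = Feb 3 2015.

Jan 9 2015, Jan 21 2015, Feb 3 2015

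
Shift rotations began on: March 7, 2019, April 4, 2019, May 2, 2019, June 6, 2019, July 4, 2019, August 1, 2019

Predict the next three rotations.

Gaps: 28, 28, 35, 28, 28 days — a mix of 28 and 35. Every date is a Thursday.
Each is the 1st Thursday of its month.
September 2019 — 1st Thursday is September 5, 2019.
October 2019 — 1st Thursday is October 3, 2019.
November 2019 — 1st Thursday is November 7, 2019.

September 5, 2019; October 3, 2019; November 7, 2019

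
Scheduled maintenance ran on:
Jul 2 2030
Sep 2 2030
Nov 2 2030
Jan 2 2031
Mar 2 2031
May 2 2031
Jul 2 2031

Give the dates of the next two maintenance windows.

Sep 2 2031, Nov 2 2031

Each date is the 2nd; the gaps (62, 61, 61, 59, 61, 61) track the month lengths.
The rule is the 2nd of every 2 months.
Next: September 2031 → Sep 2 2031.
Next: November 2031 → Nov 2 2031.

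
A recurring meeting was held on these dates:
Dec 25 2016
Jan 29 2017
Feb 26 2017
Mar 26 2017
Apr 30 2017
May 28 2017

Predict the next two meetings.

Every date is a Sunday; gaps 35, 28, 28, 35, 28 days.
Each is the last Sunday of its month (at least one falls on the 29th or later, ruling out '4th Sunday').
June 2017 ends with Sunday Jun 25 2017.
Last Sunday of July 2017: Jul 30 2017.

Jun 25 2017, Jul 30 2017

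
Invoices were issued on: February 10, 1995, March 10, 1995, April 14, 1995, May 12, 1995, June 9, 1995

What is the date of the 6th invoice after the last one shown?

Gaps: 28, 35, 28, 28 days — a mix of 28 and 35. Every date is a Friday.
Each is the 2nd Friday of its month.
2nd Friday of July 1995: July 14, 1995.
August 1995 — 2nd Friday is August 11, 1995.
2nd Friday of September 1995: September 8, 1995.
October 1995 — 2nd Friday is October 13, 1995.
November 1995 — 2nd Friday is November 10, 1995.
December 1995 — 2nd Friday is December 8, 1995.

December 8, 1995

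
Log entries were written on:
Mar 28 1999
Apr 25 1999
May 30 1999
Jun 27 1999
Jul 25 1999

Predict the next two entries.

These are Sundays with 28, 35, 28, 28-day gaps.
Each is the final Sunday of its month — May 30 1999 is past the 28th, so '4th Sunday' doesn't fit.
Last Sunday of August 1999: Aug 29 1999.
Last Sunday of September 1999: Sep 26 1999.

Aug 29 1999, Sep 26 1999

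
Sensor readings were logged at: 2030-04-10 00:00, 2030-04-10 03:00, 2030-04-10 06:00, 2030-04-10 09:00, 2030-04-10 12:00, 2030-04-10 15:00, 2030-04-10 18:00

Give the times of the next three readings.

2030-04-10 21:00, 2030-04-11 00:00, 2030-04-11 03:00

Spacing: 3, 3, 3, 3, 3, 3 h — constant 3 h.
2030-04-10 18:00 + 3 h = 2030-04-10 21:00.
2030-04-10 21:00 + 3 h = 2030-04-11 00:00.
2030-04-11 00:00 + 3 h = 2030-04-11 03:00.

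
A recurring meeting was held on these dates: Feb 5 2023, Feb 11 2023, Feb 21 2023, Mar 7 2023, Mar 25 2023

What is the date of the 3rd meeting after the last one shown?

The spacing grows by 4 each time: 6, 10, 14, 18 days.
Next gap: 22 days. Mar 25 2023 + 22 days = Apr 16 2023.
Next gap: 26 days. Apr 16 2023 + 26 days = May 12 2023.
Next gap: 30 days. May 12 2023 + 30 days = Jun 11 2023.

Jun 11 2023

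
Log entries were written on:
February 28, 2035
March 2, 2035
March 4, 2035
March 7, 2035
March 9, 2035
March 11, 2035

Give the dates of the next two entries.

March 14, 2035; March 16, 2035

Every event lands on a Wednesday or Friday or Sunday (gaps cycle 2, 2, 3, 2, 2).
So the schedule is: every Wednesday, Friday and Sunday.
Next Wednesday: March 14, 2035.
The following Friday is March 16, 2035.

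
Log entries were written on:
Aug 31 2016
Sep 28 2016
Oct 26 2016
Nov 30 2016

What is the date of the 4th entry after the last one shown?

All Wednesdays; the gaps (28, 28, 35) vary with month length.
This is the last Wednesday of each month.
December 2016 ends with Wednesday Dec 28 2016.
Last Wednesday of January 2017: Jan 25 2017.
Last Wednesday of February 2017: Feb 22 2017.
Last Wednesday of March 2017: Mar 29 2017.

Mar 29 2017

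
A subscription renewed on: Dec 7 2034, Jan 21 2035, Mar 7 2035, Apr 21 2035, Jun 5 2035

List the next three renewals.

The spacing is 45, 45, 45, 45 days — always 45 days.
Jun 5 2035 + 45 days = Jul 20 2035.
Jul 20 2035 + 45 days = Sep 3 2035.
Sep 3 2035 + 45 days = Oct 18 2035.

Jul 20 2035, Sep 3 2035, Oct 18 2035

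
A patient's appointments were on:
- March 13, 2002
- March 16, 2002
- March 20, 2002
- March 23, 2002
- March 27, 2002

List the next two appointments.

Every event lands on a Wednesday or Saturday (gaps cycle 3, 4, 3, 4).
So the schedule is: every Wednesday and Saturday.
Next Saturday: March 30, 2002.
The following Wednesday is April 3, 2002.

March 30, 2002; April 3, 2002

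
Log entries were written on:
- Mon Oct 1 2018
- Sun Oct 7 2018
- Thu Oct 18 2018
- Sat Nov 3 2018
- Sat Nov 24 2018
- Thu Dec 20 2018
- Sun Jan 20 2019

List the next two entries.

The spacing grows by 5 each time: 6, 11, 16, 21, 26, 31 days.
Next gap: 36 days. Sun Jan 20 2019 + 36 days = Mon Feb 25 2019.
Next gap: 41 days. Mon Feb 25 2019 + 41 days = Sun Apr 7 2019.

Mon Feb 25 2019, Sun Apr 7 2019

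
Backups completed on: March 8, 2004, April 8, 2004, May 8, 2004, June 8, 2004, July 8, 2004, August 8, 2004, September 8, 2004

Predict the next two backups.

October 8, 2004; November 8, 2004

The day-of-month is always 8 (31, 30, 31, 30, 31, 31 days between events).
So this recurs on the 8th of each month.
Next: October 2004 → October 8, 2004.
November 2004: November 8, 2004.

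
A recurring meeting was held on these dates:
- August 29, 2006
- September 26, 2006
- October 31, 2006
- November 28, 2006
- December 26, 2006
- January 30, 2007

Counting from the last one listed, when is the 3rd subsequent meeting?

April 24, 2007

All Tuesdays; the gaps (28, 35, 28, 28, 35) vary with month length.
This is the last Tuesday of each month.
February 2007 ends with Tuesday February 27, 2007.
Last Tuesday of March 2007: March 27, 2007.
Last Tuesday of April 2007: April 24, 2007.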